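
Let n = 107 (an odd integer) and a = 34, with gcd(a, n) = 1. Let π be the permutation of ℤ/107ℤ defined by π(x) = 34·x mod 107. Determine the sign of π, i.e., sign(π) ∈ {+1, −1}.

Trace 76: π^k(76) = [76, 16, 9, 92, 25, 101, 10] for k=0..6.
Decompose π into cycles: lengths [53, 53, 1] (3 cycles, including the fixed point 0).
n − c = 107 − 3 = 104; sign = (−1)^104 = +1.
The Jacobi symbol (34|107) = +1 (Zolotarev) agrees.

+1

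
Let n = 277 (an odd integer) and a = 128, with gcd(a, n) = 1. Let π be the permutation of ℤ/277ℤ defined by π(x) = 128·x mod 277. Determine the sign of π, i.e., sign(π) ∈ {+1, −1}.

Trace 173: π^k(173) = [173, 261, 168, 175, 240, 250, 145] for k=0..6.
The orbit structure of x ↦ 128x mod 277: 4 orbits of sizes [92, 92, 92, 1].
277 − 4 = 273 transpositions; sign(π) = (−1)^273 = -1.

-1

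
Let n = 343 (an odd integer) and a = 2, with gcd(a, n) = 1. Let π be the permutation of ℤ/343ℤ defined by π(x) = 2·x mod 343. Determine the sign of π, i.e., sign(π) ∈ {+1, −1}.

Trace 205: π^k(205) = [205, 67, 134, 268, 193, 43, 86] for k=0..6.
7 cycles of lengths [147, 147, 21, 21, 3, 3, 1].
sign(π) = (−1)^{n − #cycles} = (−1)^{343−7} = (−1)^336 = +1.
Zolotarev: (2|343) = +1, matching the cycle-count sign.

+1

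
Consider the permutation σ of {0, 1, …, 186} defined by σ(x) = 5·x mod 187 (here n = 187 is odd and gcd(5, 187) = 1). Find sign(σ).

-1

Orbit of 180 under x↦5x: [180, 152, 12, 60, 113, 4, 20]… (length divides ord_187(5)).
6 cycles of lengths [80, 80, 16, 5, 5, 1].
6 cycles on 187: each ℓ→(−1)^(ℓ−1), product (−1)^181 = -1.
Zolotarev: (5|187) = -1, matching the cycle-count sign.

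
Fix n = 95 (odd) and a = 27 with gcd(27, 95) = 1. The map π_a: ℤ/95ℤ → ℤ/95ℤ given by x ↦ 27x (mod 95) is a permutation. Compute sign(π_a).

+1

Orbit of 26 under x↦27x: [26, 37, 49, 88, 1, 27, 64]… (length divides ord_95(27)).
Cycle type of π: 12×6 + 6×3 + 4 + 1; total 11 cycles.
95 − 11 = 84 transpositions; sign(π) = (−1)^84 = +1.
Check: (27/95) = +1 by Zolotarev.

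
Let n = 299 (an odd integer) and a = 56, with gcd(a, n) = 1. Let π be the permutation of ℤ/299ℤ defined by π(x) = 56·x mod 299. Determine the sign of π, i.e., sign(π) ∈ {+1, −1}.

-1

Orbit of 133 under x↦56x: [133, 272, 282, 244, 209, 43, 16]… (length divides ord_299(56)).
Decompose π into cycles: lengths [66, 66, 66, 66, 22, 6, 6, 1] (8 cycles, including the fixed point 0).
Σ(ℓ_i−1) = 299−8 = 291; sign = (−1)^291 = -1.
The Jacobi symbol (56|299) = -1 (Zolotarev) agrees.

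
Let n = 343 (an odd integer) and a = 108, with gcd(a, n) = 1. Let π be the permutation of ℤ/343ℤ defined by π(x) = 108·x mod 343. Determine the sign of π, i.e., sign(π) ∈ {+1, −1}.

Orbit of 125 under x↦108x: [125, 123, 250, 246, 157, 149, 314]… (length divides ord_343(108)).
4 cycles of lengths [294, 42, 6, 1].
343 − 4 = 339 transpositions; sign(π) = (−1)^339 = -1.

-1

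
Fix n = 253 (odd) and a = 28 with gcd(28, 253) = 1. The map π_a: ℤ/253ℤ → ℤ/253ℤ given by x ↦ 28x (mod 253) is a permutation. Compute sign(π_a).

Start at x=10: 10 → 27 → 250 → 169 → 178 → 177 → 149 → … (one orbit).
Cycle type of π: 110×2 + 22 + 10 + 1; total 5 cycles.
With 5 cycles on 253 points, sign = (−1)^{253−5} = +1.

+1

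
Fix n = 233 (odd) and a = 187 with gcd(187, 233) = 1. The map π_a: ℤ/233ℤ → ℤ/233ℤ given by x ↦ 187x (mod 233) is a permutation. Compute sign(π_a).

+1

Trace 92: π^k(92) = [92, 195, 117, 210, 126, 29, 64] for k=0..6.
Decompose π into cycles: lengths [58, 58, 58, 58, 1] (5 cycles, including the fixed point 0).
233 − 5 = 228 transpositions; sign(π) = (−1)^228 = +1.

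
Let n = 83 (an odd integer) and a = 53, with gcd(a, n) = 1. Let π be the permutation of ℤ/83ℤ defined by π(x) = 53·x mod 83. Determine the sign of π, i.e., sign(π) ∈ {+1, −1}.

Trace 47: π^k(47) = [47, 1, 53, 70, 58, 3, 76] for k=0..6.
Decompose π into cycles: lengths [82, 1] (2 cycles, including the fixed point 0).
n − c = 83 − 2 = 81; sign = (−1)^81 = -1.

-1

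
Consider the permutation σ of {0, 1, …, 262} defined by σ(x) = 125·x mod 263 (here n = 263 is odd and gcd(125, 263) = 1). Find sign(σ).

-1

Trace 40: π^k(40) = [40, 3, 112, 61, 261, 13, 47] for k=0..6.
π_125 has 2 disjoint cycles with lengths [262, 1] on {0,…,262}.
Σ(ℓ_i−1) = 263−2 = 261; sign = (−1)^261 = -1.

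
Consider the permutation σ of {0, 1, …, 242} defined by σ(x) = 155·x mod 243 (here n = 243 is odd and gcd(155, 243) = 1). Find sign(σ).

Start at x=49: 49 → 62 → 133 → 203 → 118 → 65 → 112 → … (one orbit).
Cycle type of π: 162 + 54 + 18 + 6 + 2 + 1; total 6 cycles.
With 6 cycles on 243 points, sign = (−1)^{243−6} = -1.
The Jacobi symbol (155|243) = -1 (Zolotarev) agrees.

-1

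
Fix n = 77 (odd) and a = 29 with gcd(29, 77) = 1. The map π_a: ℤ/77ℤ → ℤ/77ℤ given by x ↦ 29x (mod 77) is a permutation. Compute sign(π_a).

Trace 50: π^k(50) = [50, 64, 8, 1, 29, 71, 57] for k=0..6.
14 cycles of lengths [10, 10, 10, 10, 10, 10, 10, 1, 1, 1, 1, 1, 1, 1].
Σ(ℓ_i−1) = 77−14 = 63; sign = (−1)^63 = -1.
Via Zolotarev, sign(π_{29}) = (29|77) = -1.

-1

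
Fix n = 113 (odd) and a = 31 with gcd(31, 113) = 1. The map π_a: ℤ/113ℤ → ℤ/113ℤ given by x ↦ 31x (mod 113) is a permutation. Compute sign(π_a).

+1

Orbit of 15 under x↦31x: [15, 13, 64, 63, 32, 88, 16]… (length divides ord_113(31)).
π_31 has 3 disjoint cycles with lengths [56, 56, 1] on {0,…,112}.
With 3 cycles on 113 points, sign = (−1)^{113−3} = +1.
The Jacobi symbol (31|113) = +1 (Zolotarev) agrees.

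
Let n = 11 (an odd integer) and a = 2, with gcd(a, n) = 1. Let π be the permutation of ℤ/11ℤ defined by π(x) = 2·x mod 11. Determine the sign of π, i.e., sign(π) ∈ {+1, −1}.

Orbit of 2 under x↦2x: [2, 4, 8, 5, 10, 9, 7]… (length divides ord_11(2)).
Decompose π into cycles: lengths [10, 1] (2 cycles, including the fixed point 0).
11 − 2 = 9 transpositions; sign(π) = (−1)^9 = -1.
The Jacobi symbol (2|11) = -1 (Zolotarev) agrees.

-1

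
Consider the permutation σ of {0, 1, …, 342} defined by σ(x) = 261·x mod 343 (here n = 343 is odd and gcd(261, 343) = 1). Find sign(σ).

+1

Trace 130: π^k(130) = [130, 316, 156, 242, 50, 16, 60] for k=0..6.
π_261 has 7 disjoint cycles with lengths [147, 147, 21, 21, 3, 3, 1] on {0,…,342}.
343 − 7 = 336 transpositions; sign(π) = (−1)^336 = +1.
Zolotarev: (261|343) = +1, matching the cycle-count sign.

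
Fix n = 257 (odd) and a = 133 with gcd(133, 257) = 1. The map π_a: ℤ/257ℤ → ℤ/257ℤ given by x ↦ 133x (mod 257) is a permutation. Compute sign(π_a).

+1

Orbit of 253 under x↦133x: [253, 239, 176, 21, 223, 104, 211]… (length divides ord_257(133)).
Cycle lengths of π_133 on ℤ/257ℤ: [128, 128, 1]; 3 cycles in total.
3 cycles on 257: each ℓ→(−1)^(ℓ−1), product (−1)^254 = +1.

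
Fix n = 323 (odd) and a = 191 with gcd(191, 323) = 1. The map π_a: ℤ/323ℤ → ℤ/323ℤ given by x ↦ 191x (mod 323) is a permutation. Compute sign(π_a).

+1

Orbit of 115 under x↦191x: [115, 1, 191, 305]… (length divides ord_323(191)).
Cycle lengths of π_191 on ℤ/323ℤ: [4, 4, 4, 4, 4, 4, 4, 4, 4, 4, 4, 4, 4, 4, 4, 4, 4, 4, 4, 4, 4, 4, 4, 4, 4, 4, 4, 4, 4, 4, 4, 4, 4, 4, 4, 4, 4, 4, 4, 4, 4, 4, 4, 4, 4, 4, 4, 4, 4, 4, 4, 4, 4, 4, 4, 4, 4, 4, 4, 4, 4, 4, 4, 4, 4, 4, 4, 4, 4, 4, 4, 4, 4, 4, 4, 4, 1, 1, 1, 1, 1, 1, 1, 1, 1, 1, 1, 1, 1, 1, 1, 1, 1, 1, 1]; 95 cycles in total.
Σ(ℓ_i−1) = 323−95 = 228; sign = (−1)^228 = +1.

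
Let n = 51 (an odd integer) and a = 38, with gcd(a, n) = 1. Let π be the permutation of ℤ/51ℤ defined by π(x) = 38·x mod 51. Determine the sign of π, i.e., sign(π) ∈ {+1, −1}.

Orbit of 16 under x↦38x: [16, 47, 1, 38]… (length divides ord_51(38)).
Decompose π into cycles: lengths [4, 4, 4, 4, 4, 4, 4, 4, 4, 4, 4, 4, 2, 1] (14 cycles, including the fixed point 0).
With 14 cycles on 51 points, sign = (−1)^{51−14} = -1.
(38|51)_J = -1 (Zolotarev's lemma cross-check).

-1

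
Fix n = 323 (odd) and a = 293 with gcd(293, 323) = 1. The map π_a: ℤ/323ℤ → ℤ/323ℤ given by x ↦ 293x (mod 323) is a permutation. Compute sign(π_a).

Trace 183: π^k(183) = [183, 1, 293, 254, 132, 239, 259] for k=0..6.
32 cycles of lengths [12, 12, 12, 12, 12, 12, 12, 12, 12, 12, 12, 12, 12, 12, 12, 12, 12, 12, 12, 12, 12, 12, 12, 12, 6, 6, 6, 4, 4, 4, 4, 1].
Σ(ℓ_i−1) = 323−32 = 291; sign = (−1)^291 = -1.

-1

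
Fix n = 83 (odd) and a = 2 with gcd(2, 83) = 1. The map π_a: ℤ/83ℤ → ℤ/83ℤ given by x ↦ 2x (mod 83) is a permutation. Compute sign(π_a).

-1

Trace 39: π^k(39) = [39, 78, 73, 63, 43, 3, 6] for k=0..6.
π_2 has 2 disjoint cycles with lengths [82, 1] on {0,…,82}.
n − c = 83 − 2 = 81; sign = (−1)^81 = -1.
The Jacobi symbol (2|83) = -1 (Zolotarev) agrees.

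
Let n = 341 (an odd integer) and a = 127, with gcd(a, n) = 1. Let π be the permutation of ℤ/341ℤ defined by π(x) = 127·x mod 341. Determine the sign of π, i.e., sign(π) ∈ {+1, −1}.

Trace 127: π^k(127) = [127, 102, 337, 174, 274, 16, 327] for k=0..6.
The orbit structure of x ↦ 127x mod 341: 13 orbits of sizes [30, 30, 30, 30, 30, 30, 30, 30, 30, 30, 30, 10, 1].
n − c = 341 − 13 = 328; sign = (−1)^328 = +1.
(127|341)_J = +1 (Zolotarev's lemma cross-check).

+1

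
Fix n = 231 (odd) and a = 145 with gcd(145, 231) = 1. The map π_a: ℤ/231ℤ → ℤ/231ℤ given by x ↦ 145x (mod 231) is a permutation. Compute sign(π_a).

+1

Trace 1: π^k(1) = [1, 145, 4, 118, 16, 10, 64] for k=0..6.
The orbit structure of x ↦ 145x mod 231: 15 orbits of sizes [30, 30, 30, 30, 30, 30, 10, 10, 10, 6, 6, 6, 1, 1, 1].
sign(π) = (−1)^{n − #cycles} = (−1)^{231−15} = (−1)^216 = +1.
The Jacobi symbol (145|231) = +1 (Zolotarev) agrees.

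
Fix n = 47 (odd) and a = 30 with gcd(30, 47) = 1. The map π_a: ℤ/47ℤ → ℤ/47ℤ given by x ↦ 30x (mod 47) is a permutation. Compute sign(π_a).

Orbit of 9 under x↦30x: [9, 35, 16, 10, 18, 23, 32]… (length divides ord_47(30)).
Cycle type of π: 46 + 1; total 2 cycles.
2 cycles on 47: each ℓ→(−1)^(ℓ−1), product (−1)^45 = -1.
(30|47)_J = -1 (Zolotarev's lemma cross-check).

-1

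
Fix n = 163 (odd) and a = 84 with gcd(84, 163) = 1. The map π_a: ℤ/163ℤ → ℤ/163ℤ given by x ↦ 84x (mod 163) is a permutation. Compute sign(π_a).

+1

Start at x=140: 140 → 24 → 60 → 150 → 49 → 41 → 21 → … (one orbit).
Decompose π into cycles: lengths [81, 81, 1] (3 cycles, including the fixed point 0).
Σ(ℓ_i−1) = 163−3 = 160; sign = (−1)^160 = +1.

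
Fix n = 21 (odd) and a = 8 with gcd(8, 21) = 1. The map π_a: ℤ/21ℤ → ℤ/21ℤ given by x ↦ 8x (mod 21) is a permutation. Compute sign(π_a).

Trace 1: π^k(1) = [1, 8] for k=0..1.
14 cycles of lengths [2, 2, 2, 2, 2, 2, 2, 1, 1, 1, 1, 1, 1, 1].
n − c = 21 − 14 = 7; sign = (−1)^7 = -1.

-1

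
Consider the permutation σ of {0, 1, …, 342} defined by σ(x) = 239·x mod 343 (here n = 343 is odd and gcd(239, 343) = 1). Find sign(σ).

+1

Trace 106: π^k(106) = [106, 295, 190, 134, 127, 169, 260] for k=0..6.
π_239 has 19 disjoint cycles with lengths [49, 49, 49, 49, 49, 49, 7, 7, 7, 7, 7, 7, 1, 1, 1, 1, 1, 1, 1] on {0,…,342}.
343 − 19 = 324 transpositions; sign(π) = (−1)^324 = +1.
The Jacobi symbol (239|343) = +1 (Zolotarev) agrees.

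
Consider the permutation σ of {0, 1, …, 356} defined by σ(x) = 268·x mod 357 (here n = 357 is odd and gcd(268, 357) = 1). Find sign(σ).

+1

Start at x=106: 106 → 205 → 319 → 169 → 310 → 256 → 64 → … (one orbit).
Decompose π into cycles: lengths [12, 12, 12, 12, 12, 12, 12, 12, 12, 12, 12, 12, 12, 12, 12, 12, 12, 12, 12, 12, 12, 12, 12, 12, 4, 4, 4, 4, 4, 4, 4, 4, 4, 4, 4, 4, 3, 3, 3, 3, 3, 3, 1, 1, 1] (45 cycles, including the fixed point 0).
45 cycles on 357: each ℓ→(−1)^(ℓ−1), product (−1)^312 = +1.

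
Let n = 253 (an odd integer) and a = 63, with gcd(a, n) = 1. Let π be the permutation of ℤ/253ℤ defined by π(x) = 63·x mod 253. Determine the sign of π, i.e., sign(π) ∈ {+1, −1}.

Start at x=75: 75 → 171 → 147 → 153 → 25 → 57 → 49 → … (one orbit).
π_63 has 5 disjoint cycles with lengths [110, 110, 22, 10, 1] on {0,…,252}.
n − c = 253 − 5 = 248; sign = (−1)^248 = +1.
Zolotarev: (63|253) = +1, matching the cycle-count sign.

+1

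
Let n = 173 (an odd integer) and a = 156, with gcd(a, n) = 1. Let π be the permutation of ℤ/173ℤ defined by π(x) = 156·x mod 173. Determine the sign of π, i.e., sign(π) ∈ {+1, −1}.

-1

Orbit of 18 under x↦156x: [18, 40, 12, 142, 8, 37, 63]… (length divides ord_173(156)).
2 cycles of lengths [172, 1].
n − c = 173 − 2 = 171; sign = (−1)^171 = -1.
Via Zolotarev, sign(π_{156}) = (156|173) = -1.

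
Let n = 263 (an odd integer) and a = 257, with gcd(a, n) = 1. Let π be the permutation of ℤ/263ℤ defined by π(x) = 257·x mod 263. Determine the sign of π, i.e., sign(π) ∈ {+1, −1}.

-1

Start at x=26: 26 → 107 → 147 → 170 → 32 → 71 → 100 → … (one orbit).
2 cycles of lengths [262, 1].
263 − 2 = 261 transpositions; sign(π) = (−1)^261 = -1.
The Jacobi symbol (257|263) = -1 (Zolotarev) agrees.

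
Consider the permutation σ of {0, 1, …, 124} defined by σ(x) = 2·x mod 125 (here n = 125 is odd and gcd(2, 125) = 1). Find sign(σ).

-1

Orbit of 47 under x↦2x: [47, 94, 63, 1, 2, 4, 8]… (length divides ord_125(2)).
π_2 has 4 disjoint cycles with lengths [100, 20, 4, 1] on {0,…,124}.
With 4 cycles on 125 points, sign = (−1)^{125−4} = -1.
Via Zolotarev, sign(π_{2}) = (2|125) = -1.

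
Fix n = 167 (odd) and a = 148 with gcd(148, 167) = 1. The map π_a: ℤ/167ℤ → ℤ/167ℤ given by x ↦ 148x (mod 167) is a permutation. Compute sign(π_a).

-1

Orbit of 92 under x↦148x: [92, 89, 146, 65, 101, 85, 55]… (length divides ord_167(148)).
Cycle type of π: 166 + 1; total 2 cycles.
Σ(ℓ_i−1) = 167−2 = 165; sign = (−1)^165 = -1.
Check: (148/167) = -1 by Zolotarev.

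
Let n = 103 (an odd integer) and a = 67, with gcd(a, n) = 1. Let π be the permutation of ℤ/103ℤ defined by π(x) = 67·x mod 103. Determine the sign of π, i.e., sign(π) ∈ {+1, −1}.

-1

Orbit of 64 under x↦67x: [64, 65, 29, 89, 92, 87, 61]… (length divides ord_103(67)).
The orbit structure of x ↦ 67x mod 103: 2 orbits of sizes [102, 1].
With 2 cycles on 103 points, sign = (−1)^{103−2} = -1.
Zolotarev: (67|103) = -1, matching the cycle-count sign.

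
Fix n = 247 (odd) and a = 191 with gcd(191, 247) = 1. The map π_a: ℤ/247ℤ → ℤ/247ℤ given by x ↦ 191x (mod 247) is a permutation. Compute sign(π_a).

+1

Start at x=1: 1 → 191 → 172 → 1 (one orbit).
Decompose π into cycles: lengths [3, 3, 3, 3, 3, 3, 3, 3, 3, 3, 3, 3, 3, 3, 3, 3, 3, 3, 3, 3, 3, 3, 3, 3, 3, 3, 3, 3, 3, 3, 3, 3, 3, 3, 3, 3, 3, 3, 3, 3, 3, 3, 3, 3, 3, 3, 3, 3, 3, 3, 3, 3, 3, 3, 3, 3, 3, 3, 3, 3, 3, 3, 3, 3, 3, 3, 3, 3, 3, 3, 3, 3, 3, 3, 3, 3, 1, 1, 1, 1, 1, 1, 1, 1, 1, 1, 1, 1, 1, 1, 1, 1, 1, 1, 1] (95 cycles, including the fixed point 0).
247 − 95 = 152 transpositions; sign(π) = (−1)^152 = +1.
Via Zolotarev, sign(π_{191}) = (191|247) = +1.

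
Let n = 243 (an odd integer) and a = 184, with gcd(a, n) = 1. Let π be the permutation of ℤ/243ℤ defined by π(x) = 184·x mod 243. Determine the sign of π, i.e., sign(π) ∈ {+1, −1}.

Trace 178: π^k(178) = [178, 190, 211, 187, 145, 193, 34] for k=0..6.
Decompose π into cycles: lengths [81, 81, 27, 27, 9, 9, 3, 3, 1, 1, 1] (11 cycles, including the fixed point 0).
Σ(ℓ_i−1) = 243−11 = 232; sign = (−1)^232 = +1.
Zolotarev: (184|243) = +1, matching the cycle-count sign.

+1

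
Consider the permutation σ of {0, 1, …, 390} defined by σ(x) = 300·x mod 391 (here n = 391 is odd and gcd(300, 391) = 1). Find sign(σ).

Start at x=1: 1 → 300 → 70 → 277 → 208 → 231 → 93 → … (one orbit).
Decompose π into cycles: lengths [16, 16, 16, 16, 16, 16, 16, 16, 16, 16, 16, 16, 16, 16, 16, 16, 16, 16, 16, 16, 16, 16, 16, 1, 1, 1, 1, 1, 1, 1, 1, 1, 1, 1, 1, 1, 1, 1, 1, 1, 1, 1, 1, 1, 1, 1] (46 cycles, including the fixed point 0).
46 cycles on 391: each ℓ→(−1)^(ℓ−1), product (−1)^345 = -1.
The Jacobi symbol (300|391) = -1 (Zolotarev) agrees.

-1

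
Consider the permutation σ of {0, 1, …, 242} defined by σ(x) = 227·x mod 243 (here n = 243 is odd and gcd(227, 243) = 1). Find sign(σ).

-1

Orbit of 20 under x↦227x: [20, 166, 17, 214, 221, 109, 200]… (length divides ord_243(227)).
Cycle lengths of π_227 on ℤ/243ℤ: [162, 54, 18, 6, 2, 1]; 6 cycles in total.
Σ(ℓ_i−1) = 243−6 = 237; sign = (−1)^237 = -1.
Check: (227/243) = -1 by Zolotarev.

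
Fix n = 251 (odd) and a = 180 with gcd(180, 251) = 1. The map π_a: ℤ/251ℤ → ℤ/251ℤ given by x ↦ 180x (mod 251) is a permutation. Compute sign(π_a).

+1

Orbit of 94 under x↦180x: [94, 103, 217, 155, 39, 243, 66]… (length divides ord_251(180)).
Cycle lengths of π_180 on ℤ/251ℤ: [125, 125, 1]; 3 cycles in total.
Σ(ℓ_i−1) = 251−3 = 248; sign = (−1)^248 = +1.
Via Zolotarev, sign(π_{180}) = (180|251) = +1.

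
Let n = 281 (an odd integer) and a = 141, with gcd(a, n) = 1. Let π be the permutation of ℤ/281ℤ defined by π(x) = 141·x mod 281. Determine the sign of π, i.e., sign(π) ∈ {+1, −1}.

Orbit of 246 under x↦141x: [246, 123, 202, 101, 191, 236, 118]… (length divides ord_281(141)).
Cycle lengths of π_141 on ℤ/281ℤ: [70, 70, 70, 70, 1]; 5 cycles in total.
sign(π) = (−1)^{n − #cycles} = (−1)^{281−5} = (−1)^276 = +1.
Zolotarev: (141|281) = +1, matching the cycle-count sign.

+1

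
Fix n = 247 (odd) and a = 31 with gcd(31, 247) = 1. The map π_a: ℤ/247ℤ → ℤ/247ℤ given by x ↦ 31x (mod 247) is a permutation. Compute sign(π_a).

+1

Trace 64: π^k(64) = [64, 8, 1, 31, 220, 151, 235] for k=0..6.
25 cycles of lengths [12, 12, 12, 12, 12, 12, 12, 12, 12, 12, 12, 12, 12, 12, 12, 12, 12, 12, 6, 6, 6, 4, 4, 4, 1].
sign(π) = (−1)^{n − #cycles} = (−1)^{247−25} = (−1)^222 = +1.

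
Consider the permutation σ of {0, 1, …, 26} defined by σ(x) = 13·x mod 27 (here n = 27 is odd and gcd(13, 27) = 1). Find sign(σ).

Start at x=25: 25 → 1 → 13 → 7 → 10 → 22 → 16 → … (one orbit).
Cycle type of π: 9×2 + 3×2 + 1×3; total 7 cycles.
n − c = 27 − 7 = 20; sign = (−1)^20 = +1.

+1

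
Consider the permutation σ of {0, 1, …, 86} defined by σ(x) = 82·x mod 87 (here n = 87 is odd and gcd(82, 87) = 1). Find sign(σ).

Orbit of 82 under x↦82x: [82, 25, 49, 16, 7, 52, 1]… (length divides ord_87(82)).
π_82 has 15 disjoint cycles with lengths [7, 7, 7, 7, 7, 7, 7, 7, 7, 7, 7, 7, 1, 1, 1] on {0,…,86}.
sign(π) = (−1)^{n − #cycles} = (−1)^{87−15} = (−1)^72 = +1.
The Jacobi symbol (82|87) = +1 (Zolotarev) agrees.

+1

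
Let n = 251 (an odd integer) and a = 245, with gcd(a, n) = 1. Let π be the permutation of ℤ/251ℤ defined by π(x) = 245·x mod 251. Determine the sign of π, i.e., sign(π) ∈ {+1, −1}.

+1

Start at x=89: 89 → 219 → 192 → 103 → 135 → 194 → 91 → … (one orbit).
π_245 has 3 disjoint cycles with lengths [125, 125, 1] on {0,…,250}.
n − c = 251 − 3 = 248; sign = (−1)^248 = +1.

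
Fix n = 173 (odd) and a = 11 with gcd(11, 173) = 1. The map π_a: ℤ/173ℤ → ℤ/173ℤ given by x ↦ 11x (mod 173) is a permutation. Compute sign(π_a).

Start at x=110: 110 → 172 → 162 → 52 → 53 → 64 → 12 → … (one orbit).
2 cycles of lengths [172, 1].
Σ(ℓ_i−1) = 173−2 = 171; sign = (−1)^171 = -1.

-1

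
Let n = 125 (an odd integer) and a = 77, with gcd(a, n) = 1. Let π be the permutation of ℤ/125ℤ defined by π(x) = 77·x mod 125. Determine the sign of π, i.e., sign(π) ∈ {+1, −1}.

Trace 6: π^k(6) = [6, 87, 74, 73, 121, 67, 34] for k=0..6.
The orbit structure of x ↦ 77x mod 125: 4 orbits of sizes [100, 20, 4, 1].
n − c = 125 − 4 = 121; sign = (−1)^121 = -1.
Check: (77/125) = -1 by Zolotarev.

-1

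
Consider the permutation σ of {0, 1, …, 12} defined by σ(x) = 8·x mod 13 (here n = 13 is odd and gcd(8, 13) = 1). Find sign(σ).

-1

Start at x=12: 12 → 5 → 1 → 8 → 12 (one orbit).
π_8 has 4 disjoint cycles with lengths [4, 4, 4, 1] on {0,…,12}.
n − c = 13 − 4 = 9; sign = (−1)^9 = -1.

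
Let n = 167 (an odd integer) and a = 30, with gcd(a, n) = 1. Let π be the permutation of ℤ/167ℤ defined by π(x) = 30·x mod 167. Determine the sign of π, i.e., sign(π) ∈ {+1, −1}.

-1

Start at x=81: 81 → 92 → 88 → 135 → 42 → 91 → 58 → … (one orbit).
2 cycles of lengths [166, 1].
Σ(ℓ_i−1) = 167−2 = 165; sign = (−1)^165 = -1.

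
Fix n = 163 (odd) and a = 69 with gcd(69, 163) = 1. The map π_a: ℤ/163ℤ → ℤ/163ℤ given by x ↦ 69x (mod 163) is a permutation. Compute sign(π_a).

Trace 133: π^k(133) = [133, 49, 121, 36, 39, 83, 22] for k=0..6.
Decompose π into cycles: lengths [81, 81, 1] (3 cycles, including the fixed point 0).
3 cycles on 163: each ℓ→(−1)^(ℓ−1), product (−1)^160 = +1.
Check: (69/163) = +1 by Zolotarev.

+1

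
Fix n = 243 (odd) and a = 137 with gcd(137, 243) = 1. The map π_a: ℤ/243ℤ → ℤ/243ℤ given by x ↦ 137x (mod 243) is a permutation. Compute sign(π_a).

-1

Trace 176: π^k(176) = [176, 55, 2, 31, 116, 97, 167] for k=0..6.
The orbit structure of x ↦ 137x mod 243: 6 orbits of sizes [162, 54, 18, 6, 2, 1].
n − c = 243 − 6 = 237; sign = (−1)^237 = -1.
Check: (137/243) = -1 by Zolotarev.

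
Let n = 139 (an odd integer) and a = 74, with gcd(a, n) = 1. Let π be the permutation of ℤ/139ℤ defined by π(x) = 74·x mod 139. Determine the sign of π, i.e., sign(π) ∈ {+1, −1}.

Orbit of 129 under x↦74x: [129, 94, 6, 27, 52, 95, 80]… (length divides ord_139(74)).
Decompose π into cycles: lengths [46, 46, 46, 1] (4 cycles, including the fixed point 0).
Σ(ℓ_i−1) = 139−4 = 135; sign = (−1)^135 = -1.

-1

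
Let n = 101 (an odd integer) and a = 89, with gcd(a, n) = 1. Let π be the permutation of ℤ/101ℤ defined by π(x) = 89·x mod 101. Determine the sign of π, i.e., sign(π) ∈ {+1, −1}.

-1

Start at x=84: 84 → 2 → 77 → 86 → 79 → 62 → 64 → … (one orbit).
The orbit structure of x ↦ 89x mod 101: 2 orbits of sizes [100, 1].
sign(π) = (−1)^{n − #cycles} = (−1)^{101−2} = (−1)^99 = -1.
Check: (89/101) = -1 by Zolotarev.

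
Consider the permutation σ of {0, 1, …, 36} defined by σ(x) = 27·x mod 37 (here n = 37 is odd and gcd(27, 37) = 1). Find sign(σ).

Orbit of 27 under x↦27x: [27, 26, 36, 10, 11, 1]… (length divides ord_37(27)).
The orbit structure of x ↦ 27x mod 37: 7 orbits of sizes [6, 6, 6, 6, 6, 6, 1].
With 7 cycles on 37 points, sign = (−1)^{37−7} = +1.

+1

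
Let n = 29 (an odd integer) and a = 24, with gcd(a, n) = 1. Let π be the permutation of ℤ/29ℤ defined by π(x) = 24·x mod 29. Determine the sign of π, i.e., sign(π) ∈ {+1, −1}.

+1

Start at x=16: 16 → 7 → 23 → 1 → 24 → 25 → 20 → 16 (one orbit).
The orbit structure of x ↦ 24x mod 29: 5 orbits of sizes [7, 7, 7, 7, 1].
29 − 5 = 24 transpositions; sign(π) = (−1)^24 = +1.
The Jacobi symbol (24|29) = +1 (Zolotarev) agrees.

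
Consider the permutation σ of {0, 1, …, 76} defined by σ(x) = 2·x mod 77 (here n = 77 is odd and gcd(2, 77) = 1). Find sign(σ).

-1

Trace 51: π^k(51) = [51, 25, 50, 23, 46, 15, 30] for k=0..6.
The orbit structure of x ↦ 2x mod 77: 6 orbits of sizes [30, 30, 10, 3, 3, 1].
n − c = 77 − 6 = 71; sign = (−1)^71 = -1.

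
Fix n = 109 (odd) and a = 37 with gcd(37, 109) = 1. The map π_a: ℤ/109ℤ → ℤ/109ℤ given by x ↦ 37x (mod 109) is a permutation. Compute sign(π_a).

Orbit of 53 under x↦37x: [53, 108, 72, 48, 32, 94, 99]… (length divides ord_109(37)).
Cycle lengths of π_37 on ℤ/109ℤ: [108, 1]; 2 cycles in total.
With 2 cycles on 109 points, sign = (−1)^{109−2} = -1.

-1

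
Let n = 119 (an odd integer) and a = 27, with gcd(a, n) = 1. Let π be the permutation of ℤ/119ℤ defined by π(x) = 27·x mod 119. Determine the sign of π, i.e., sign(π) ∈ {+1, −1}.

Trace 41: π^k(41) = [41, 36, 20, 64, 62, 8, 97] for k=0..6.
The orbit structure of x ↦ 27x mod 119: 11 orbits of sizes [16, 16, 16, 16, 16, 16, 16, 2, 2, 2, 1].
With 11 cycles on 119 points, sign = (−1)^{119−11} = +1.

+1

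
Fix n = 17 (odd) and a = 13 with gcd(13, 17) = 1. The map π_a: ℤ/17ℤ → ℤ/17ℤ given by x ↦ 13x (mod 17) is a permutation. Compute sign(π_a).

+1

Trace 13: π^k(13) = [13, 16, 4, 1] for k=0..3.
5 cycles of lengths [4, 4, 4, 4, 1].
Σ(ℓ_i−1) = 17−5 = 12; sign = (−1)^12 = +1.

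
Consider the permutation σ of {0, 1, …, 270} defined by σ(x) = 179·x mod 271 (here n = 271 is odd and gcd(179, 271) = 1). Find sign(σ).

+1

Trace 83: π^k(83) = [83, 223, 80, 228, 162, 1, 179] for k=0..6.
Decompose π into cycles: lengths [135, 135, 1] (3 cycles, including the fixed point 0).
With 3 cycles on 271 points, sign = (−1)^{271−3} = +1.
Via Zolotarev, sign(π_{179}) = (179|271) = +1.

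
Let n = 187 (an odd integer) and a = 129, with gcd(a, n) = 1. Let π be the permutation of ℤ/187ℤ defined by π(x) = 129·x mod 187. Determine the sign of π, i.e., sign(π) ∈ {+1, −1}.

+1

Start at x=60: 60 → 73 → 67 → 41 → 53 → 105 → 81 → … (one orbit).
Decompose π into cycles: lengths [80, 80, 16, 10, 1] (5 cycles, including the fixed point 0).
n − c = 187 − 5 = 182; sign = (−1)^182 = +1.
Zolotarev: (129|187) = +1, matching the cycle-count sign.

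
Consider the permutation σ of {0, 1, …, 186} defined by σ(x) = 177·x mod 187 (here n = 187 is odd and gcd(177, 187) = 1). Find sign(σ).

Orbit of 144 under x↦177x: [144, 56, 1, 177, 100, 122, 89]… (length divides ord_187(177)).
22 cycles of lengths [16, 16, 16, 16, 16, 16, 16, 16, 16, 16, 16, 1, 1, 1, 1, 1, 1, 1, 1, 1, 1, 1].
n − c = 187 − 22 = 165; sign = (−1)^165 = -1.

-1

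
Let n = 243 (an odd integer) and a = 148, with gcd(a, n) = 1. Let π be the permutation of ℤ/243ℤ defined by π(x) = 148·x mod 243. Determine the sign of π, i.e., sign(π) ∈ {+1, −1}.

Start at x=154: 154 → 193 → 133 → 1 → 148 → 34 → 172 → … (one orbit).
Cycle type of π: 81×2 + 27×2 + 9×2 + 3×2 + 1×3; total 11 cycles.
sign(π) = (−1)^{n − #cycles} = (−1)^{243−11} = (−1)^232 = +1.
(148|243)_J = +1 (Zolotarev's lemma cross-check).

+1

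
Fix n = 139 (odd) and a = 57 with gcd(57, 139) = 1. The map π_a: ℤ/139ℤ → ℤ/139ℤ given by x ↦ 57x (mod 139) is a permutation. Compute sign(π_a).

+1

Orbit of 65 under x↦57x: [65, 91, 44, 6, 64, 34, 131]… (length divides ord_139(57)).
Cycle type of π: 23×6 + 1; total 7 cycles.
n − c = 139 − 7 = 132; sign = (−1)^132 = +1.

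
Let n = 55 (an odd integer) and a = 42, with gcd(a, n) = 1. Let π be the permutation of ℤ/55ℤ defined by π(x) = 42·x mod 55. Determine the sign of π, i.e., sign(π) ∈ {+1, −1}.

Start at x=26: 26 → 47 → 49 → 23 → 31 → 37 → 14 → … (one orbit).
Decompose π into cycles: lengths [20, 20, 5, 5, 4, 1] (6 cycles, including the fixed point 0).
Σ(ℓ_i−1) = 55−6 = 49; sign = (−1)^49 = -1.
Check: (42/55) = -1 by Zolotarev.

-1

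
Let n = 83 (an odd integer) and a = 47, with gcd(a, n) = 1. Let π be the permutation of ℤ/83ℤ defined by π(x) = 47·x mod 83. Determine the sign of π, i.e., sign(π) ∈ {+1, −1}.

Orbit of 20 under x↦47x: [20, 27, 24, 49, 62, 9, 8]… (length divides ord_83(47)).
Decompose π into cycles: lengths [82, 1] (2 cycles, including the fixed point 0).
n − c = 83 − 2 = 81; sign = (−1)^81 = -1.
Zolotarev: (47|83) = -1, matching the cycle-count sign.

-1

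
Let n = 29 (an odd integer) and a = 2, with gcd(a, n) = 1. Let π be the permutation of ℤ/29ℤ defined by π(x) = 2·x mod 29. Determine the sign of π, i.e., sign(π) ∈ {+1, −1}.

Start at x=23: 23 → 17 → 5 → 10 → 20 → 11 → 22 → … (one orbit).
Cycle type of π: 28 + 1; total 2 cycles.
29 − 2 = 27 transpositions; sign(π) = (−1)^27 = -1.
(2|29)_J = -1 (Zolotarev's lemma cross-check).

-1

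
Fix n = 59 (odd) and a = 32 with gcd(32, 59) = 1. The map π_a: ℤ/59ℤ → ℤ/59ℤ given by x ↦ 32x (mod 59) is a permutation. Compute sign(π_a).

Trace 24: π^k(24) = [24, 1, 32, 21, 23, 28, 11] for k=0..6.
2 cycles of lengths [58, 1].
Σ(ℓ_i−1) = 59−2 = 57; sign = (−1)^57 = -1.
Check: (32/59) = -1 by Zolotarev.

-1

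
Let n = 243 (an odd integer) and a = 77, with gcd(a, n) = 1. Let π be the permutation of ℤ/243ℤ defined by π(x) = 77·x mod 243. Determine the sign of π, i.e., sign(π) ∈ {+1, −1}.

-1

Orbit of 121 under x↦77x: [121, 83, 73, 32, 34, 188, 139]… (length divides ord_243(77)).
The orbit structure of x ↦ 77x mod 243: 6 orbits of sizes [162, 54, 18, 6, 2, 1].
sign(π) = (−1)^{n − #cycles} = (−1)^{243−6} = (−1)^237 = -1.
The Jacobi symbol (77|243) = -1 (Zolotarev) agrees.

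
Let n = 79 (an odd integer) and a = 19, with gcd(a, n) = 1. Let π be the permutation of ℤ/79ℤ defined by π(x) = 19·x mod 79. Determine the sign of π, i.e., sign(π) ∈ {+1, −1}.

Start at x=20: 20 → 64 → 31 → 36 → 52 → 40 → 49 → … (one orbit).
π_19 has 3 disjoint cycles with lengths [39, 39, 1] on {0,…,78}.
With 3 cycles on 79 points, sign = (−1)^{79−3} = +1.
(19|79)_J = +1 (Zolotarev's lemma cross-check).

+1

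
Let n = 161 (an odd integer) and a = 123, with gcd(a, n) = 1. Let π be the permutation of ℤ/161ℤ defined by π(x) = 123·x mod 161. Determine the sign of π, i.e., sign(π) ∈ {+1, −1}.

+1

Orbit of 141 under x↦123x: [141, 116, 100, 64, 144, 2, 85]… (length divides ord_161(123)).
Cycle lengths of π_123 on ℤ/161ℤ: [33, 33, 33, 33, 11, 11, 3, 3, 1]; 9 cycles in total.
sign(π) = (−1)^{n − #cycles} = (−1)^{161−9} = (−1)^152 = +1.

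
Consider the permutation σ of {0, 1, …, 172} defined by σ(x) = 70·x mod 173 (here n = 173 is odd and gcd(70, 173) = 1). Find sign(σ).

-1

Orbit of 106 under x↦70x: [106, 154, 54, 147, 83, 101, 150]… (length divides ord_173(70)).
Cycle lengths of π_70 on ℤ/173ℤ: [172, 1]; 2 cycles in total.
With 2 cycles on 173 points, sign = (−1)^{173−2} = -1.
Check: (70/173) = -1 by Zolotarev.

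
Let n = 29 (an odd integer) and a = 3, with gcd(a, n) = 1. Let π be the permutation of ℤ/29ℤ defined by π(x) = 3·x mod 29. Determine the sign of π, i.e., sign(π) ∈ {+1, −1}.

Trace 4: π^k(4) = [4, 12, 7, 21, 5, 15, 16] for k=0..6.
The orbit structure of x ↦ 3x mod 29: 2 orbits of sizes [28, 1].
Σ(ℓ_i−1) = 29−2 = 27; sign = (−1)^27 = -1.
The Jacobi symbol (3|29) = -1 (Zolotarev) agrees.

-1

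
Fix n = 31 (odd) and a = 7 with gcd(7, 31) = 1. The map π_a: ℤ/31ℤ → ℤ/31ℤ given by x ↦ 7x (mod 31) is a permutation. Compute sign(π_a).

+1

Trace 2: π^k(2) = [2, 14, 5, 4, 28, 10, 8] for k=0..6.
Decompose π into cycles: lengths [15, 15, 1] (3 cycles, including the fixed point 0).
3 cycles on 31: each ℓ→(−1)^(ℓ−1), product (−1)^28 = +1.
Zolotarev: (7|31) = +1, matching the cycle-count sign.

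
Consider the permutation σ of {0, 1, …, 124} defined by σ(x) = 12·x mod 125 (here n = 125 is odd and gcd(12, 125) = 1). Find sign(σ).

-1

Trace 37: π^k(37) = [37, 69, 78, 61, 107, 34, 33] for k=0..6.
Decompose π into cycles: lengths [100, 20, 4, 1] (4 cycles, including the fixed point 0).
Σ(ℓ_i−1) = 125−4 = 121; sign = (−1)^121 = -1.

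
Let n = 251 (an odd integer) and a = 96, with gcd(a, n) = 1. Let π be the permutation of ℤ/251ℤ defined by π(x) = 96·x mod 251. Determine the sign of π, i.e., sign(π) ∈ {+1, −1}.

Trace 38: π^k(38) = [38, 134, 63, 24, 45, 53, 68] for k=0..6.
2 cycles of lengths [250, 1].
251 − 2 = 249 transpositions; sign(π) = (−1)^249 = -1.
Zolotarev: (96|251) = -1, matching the cycle-count sign.

-1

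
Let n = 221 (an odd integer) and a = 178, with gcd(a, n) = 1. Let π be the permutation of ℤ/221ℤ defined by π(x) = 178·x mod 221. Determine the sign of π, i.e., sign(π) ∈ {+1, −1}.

+1

Trace 217: π^k(217) = [217, 172, 118, 9, 55, 66, 35] for k=0..6.
Cycle lengths of π_178 on ℤ/221ℤ: [24, 24, 24, 24, 24, 24, 24, 24, 8, 8, 3, 3, 3, 3, 1]; 15 cycles in total.
Σ(ℓ_i−1) = 221−15 = 206; sign = (−1)^206 = +1.
Via Zolotarev, sign(π_{178}) = (178|221) = +1.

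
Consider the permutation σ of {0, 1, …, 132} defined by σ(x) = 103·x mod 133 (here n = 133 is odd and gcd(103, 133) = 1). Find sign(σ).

+1

Trace 132: π^k(132) = [132, 30, 31, 1, 103, 102] for k=0..5.
23 cycles of lengths [6, 6, 6, 6, 6, 6, 6, 6, 6, 6, 6, 6, 6, 6, 6, 6, 6, 6, 6, 6, 6, 6, 1].
With 23 cycles on 133 points, sign = (−1)^{133−23} = +1.
(103|133)_J = +1 (Zolotarev's lemma cross-check).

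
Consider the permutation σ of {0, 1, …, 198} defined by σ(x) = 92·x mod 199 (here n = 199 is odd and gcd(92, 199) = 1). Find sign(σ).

+1

Start at x=1: 1 → 92 → 106 → 1 (one orbit).
Decompose π into cycles: lengths [3, 3, 3, 3, 3, 3, 3, 3, 3, 3, 3, 3, 3, 3, 3, 3, 3, 3, 3, 3, 3, 3, 3, 3, 3, 3, 3, 3, 3, 3, 3, 3, 3, 3, 3, 3, 3, 3, 3, 3, 3, 3, 3, 3, 3, 3, 3, 3, 3, 3, 3, 3, 3, 3, 3, 3, 3, 3, 3, 3, 3, 3, 3, 3, 3, 3, 1] (67 cycles, including the fixed point 0).
sign(π) = (−1)^{n − #cycles} = (−1)^{199−67} = (−1)^132 = +1.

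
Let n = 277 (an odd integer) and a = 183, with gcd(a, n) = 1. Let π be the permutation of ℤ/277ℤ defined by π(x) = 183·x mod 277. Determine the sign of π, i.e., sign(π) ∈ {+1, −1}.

-1

Orbit of 242 under x↦183x: [242, 243, 149, 121, 260, 213, 199]… (length divides ord_277(183)).
π_183 has 2 disjoint cycles with lengths [276, 1] on {0,…,276}.
sign(π) = (−1)^{n − #cycles} = (−1)^{277−2} = (−1)^275 = -1.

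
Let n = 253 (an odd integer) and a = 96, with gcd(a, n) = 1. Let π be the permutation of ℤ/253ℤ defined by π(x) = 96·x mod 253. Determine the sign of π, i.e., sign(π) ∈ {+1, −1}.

-1

Start at x=72: 72 → 81 → 186 → 146 → 101 → 82 → 29 → … (one orbit).
π_96 has 6 disjoint cycles with lengths [110, 110, 11, 11, 10, 1] on {0,…,252}.
Σ(ℓ_i−1) = 253−6 = 247; sign = (−1)^247 = -1.
(96|253)_J = -1 (Zolotarev's lemma cross-check).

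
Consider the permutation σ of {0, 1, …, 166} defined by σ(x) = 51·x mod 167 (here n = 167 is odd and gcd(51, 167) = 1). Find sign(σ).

Trace 88: π^k(88) = [88, 146, 98, 155, 56, 17, 32] for k=0..6.
Cycle type of π: 166 + 1; total 2 cycles.
n − c = 167 − 2 = 165; sign = (−1)^165 = -1.
The Jacobi symbol (51|167) = -1 (Zolotarev) agrees.

-1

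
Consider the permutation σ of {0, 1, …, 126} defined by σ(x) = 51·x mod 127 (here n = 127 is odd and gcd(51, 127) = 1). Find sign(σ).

-1

Orbit of 125 under x↦51x: [125, 25, 5, 1, 51, 61, 63]… (length divides ord_127(51)).
π_51 has 4 disjoint cycles with lengths [42, 42, 42, 1] on {0,…,126}.
4 cycles on 127: each ℓ→(−1)^(ℓ−1), product (−1)^123 = -1.
The Jacobi symbol (51|127) = -1 (Zolotarev) agrees.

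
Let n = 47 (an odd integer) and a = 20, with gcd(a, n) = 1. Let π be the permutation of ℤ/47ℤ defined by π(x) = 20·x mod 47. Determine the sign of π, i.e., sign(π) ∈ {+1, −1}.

-1

Trace 27: π^k(27) = [27, 23, 37, 35, 42, 41, 21] for k=0..6.
2 cycles of lengths [46, 1].
n − c = 47 − 2 = 45; sign = (−1)^45 = -1.
Zolotarev: (20|47) = -1, matching the cycle-count sign.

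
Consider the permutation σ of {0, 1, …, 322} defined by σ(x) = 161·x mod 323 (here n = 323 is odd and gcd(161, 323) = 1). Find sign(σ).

+1

Trace 104: π^k(104) = [104, 271, 26, 310, 168, 239, 42] for k=0..6.
Cycle lengths of π_161 on ℤ/323ℤ: [72, 72, 72, 72, 9, 9, 8, 8, 1]; 9 cycles in total.
Σ(ℓ_i−1) = 323−9 = 314; sign = (−1)^314 = +1.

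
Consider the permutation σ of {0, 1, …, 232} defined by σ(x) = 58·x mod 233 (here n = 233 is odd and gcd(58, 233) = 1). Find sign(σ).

Start at x=201: 201 → 8 → 231 → 117 → 29 → 51 → 162 → … (one orbit).
π_58 has 5 disjoint cycles with lengths [58, 58, 58, 58, 1] on {0,…,232}.
sign(π) = (−1)^{n − #cycles} = (−1)^{233−5} = (−1)^228 = +1.

+1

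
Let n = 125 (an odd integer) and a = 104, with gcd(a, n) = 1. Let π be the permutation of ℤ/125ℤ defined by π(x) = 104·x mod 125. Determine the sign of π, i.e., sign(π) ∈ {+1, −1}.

+1

Orbit of 71 under x↦104x: [71, 9, 61, 94, 26, 79, 91]… (length divides ord_125(104)).
π_104 has 7 disjoint cycles with lengths [50, 50, 10, 10, 2, 2, 1] on {0,…,124}.
With 7 cycles on 125 points, sign = (−1)^{125−7} = +1.
Zolotarev: (104|125) = +1, matching the cycle-count sign.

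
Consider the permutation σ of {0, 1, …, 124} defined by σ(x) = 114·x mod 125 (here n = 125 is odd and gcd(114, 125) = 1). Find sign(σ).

Start at x=94: 94 → 91 → 124 → 11 → 4 → 81 → 109 → … (one orbit).
Decompose π into cycles: lengths [50, 50, 10, 10, 2, 2, 1] (7 cycles, including the fixed point 0).
125 − 7 = 118 transpositions; sign(π) = (−1)^118 = +1.
(114|125)_J = +1 (Zolotarev's lemma cross-check).

+1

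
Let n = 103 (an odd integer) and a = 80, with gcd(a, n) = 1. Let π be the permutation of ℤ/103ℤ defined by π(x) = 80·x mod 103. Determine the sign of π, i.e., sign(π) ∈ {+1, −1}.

-1

Start at x=100: 100 → 69 → 61 → 39 → 30 → 31 → 8 → … (one orbit).
Cycle type of π: 34×3 + 1; total 4 cycles.
103 − 4 = 99 transpositions; sign(π) = (−1)^99 = -1.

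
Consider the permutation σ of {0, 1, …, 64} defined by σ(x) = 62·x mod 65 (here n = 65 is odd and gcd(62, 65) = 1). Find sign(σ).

-1

Trace 29: π^k(29) = [29, 43, 1, 62, 9, 38, 16] for k=0..6.
Cycle lengths of π_62 on ℤ/65ℤ: [12, 12, 12, 12, 6, 6, 4, 1]; 8 cycles in total.
8 cycles on 65: each ℓ→(−1)^(ℓ−1), product (−1)^57 = -1.
(62|65)_J = -1 (Zolotarev's lemma cross-check).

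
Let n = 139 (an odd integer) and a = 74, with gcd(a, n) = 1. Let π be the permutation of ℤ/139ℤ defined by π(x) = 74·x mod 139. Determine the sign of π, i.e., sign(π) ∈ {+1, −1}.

Trace 106: π^k(106) = [106, 60, 131, 103, 116, 105, 125] for k=0..6.
4 cycles of lengths [46, 46, 46, 1].
n − c = 139 − 4 = 135; sign = (−1)^135 = -1.
(74|139)_J = -1 (Zolotarev's lemma cross-check).

-1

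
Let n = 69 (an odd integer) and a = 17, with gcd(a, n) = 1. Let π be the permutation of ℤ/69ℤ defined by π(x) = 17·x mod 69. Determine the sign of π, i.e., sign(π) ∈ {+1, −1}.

+1

Start at x=4: 4 → 68 → 52 → 56 → 55 → 38 → 25 → … (one orbit).
5 cycles of lengths [22, 22, 22, 2, 1].
n − c = 69 − 5 = 64; sign = (−1)^64 = +1.
(17|69)_J = +1 (Zolotarev's lemma cross-check).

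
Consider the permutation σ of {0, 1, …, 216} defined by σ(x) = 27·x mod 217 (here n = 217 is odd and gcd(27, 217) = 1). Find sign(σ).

Start at x=64: 64 → 209 → 1 → 27 → 78 → 153 → 8 → … (one orbit).
Cycle type of π: 10×21 + 2×3 + 1; total 25 cycles.
n − c = 217 − 25 = 192; sign = (−1)^192 = +1.

+1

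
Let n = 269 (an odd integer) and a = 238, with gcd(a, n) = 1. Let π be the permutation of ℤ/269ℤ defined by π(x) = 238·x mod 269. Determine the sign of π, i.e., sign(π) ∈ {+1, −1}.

-1

Orbit of 112 under x↦238x: [112, 25, 32, 84, 86, 24, 63]… (length divides ord_269(238)).
π_238 has 2 disjoint cycles with lengths [268, 1] on {0,…,268}.
With 2 cycles on 269 points, sign = (−1)^{269−2} = -1.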